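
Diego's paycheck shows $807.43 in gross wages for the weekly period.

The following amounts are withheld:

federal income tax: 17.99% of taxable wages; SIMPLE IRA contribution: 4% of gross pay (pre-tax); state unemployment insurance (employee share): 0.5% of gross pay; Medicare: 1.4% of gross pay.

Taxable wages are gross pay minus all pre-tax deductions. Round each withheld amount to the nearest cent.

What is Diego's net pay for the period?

SIMPLE IRA contribution: $807.43 × 0.04 = $32.30
Taxable wages = $807.43 − $32.30 = $775.13
Federal income tax: $775.13 × 0.1799 = $139.45
State unemployment insurance (employee share): $807.43 × 0.005 = $4.04
Medicare: $807.43 × 0.014 = $11.30
Total deductions = $32.30 + $139.45 + $4.04 + $11.30 = $187.09
Net pay = $807.43 − $187.09 = $620.34

$620.34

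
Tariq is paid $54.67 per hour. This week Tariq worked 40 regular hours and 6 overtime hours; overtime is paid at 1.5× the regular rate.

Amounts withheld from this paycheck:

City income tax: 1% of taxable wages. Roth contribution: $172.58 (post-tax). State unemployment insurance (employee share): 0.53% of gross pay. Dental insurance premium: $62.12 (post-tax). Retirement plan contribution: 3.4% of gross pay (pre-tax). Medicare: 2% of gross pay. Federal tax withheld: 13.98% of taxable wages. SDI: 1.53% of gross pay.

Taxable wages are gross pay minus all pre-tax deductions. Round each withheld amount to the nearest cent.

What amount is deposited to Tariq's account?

Regular pay: 40 × $54.67 = $2,186.80
Overtime pay: 6 × $54.67 × 1.5 = $492.03
Gross pay = $2,186.80 + $492.03 = $2,678.83
Retirement plan contribution: $2,678.83 × 0.034 = $91.08
Taxable wages = $2,678.83 − $91.08 = $2,587.75
Federal tax withheld: $2,587.75 × 0.1398 = $361.77
City income tax: $2,587.75 × 0.01 = $25.88
Medicare: $2,678.83 × 0.02 = $53.58
State unemployment insurance (employee share): $2,678.83 × 0.0053 = $14.20
SDI: $2,678.83 × 0.0153 = $40.99
Roth contribution: $172.58
Dental insurance premium: $62.12
Total deductions = $91.08 + $361.77 + $25.88 + $53.58 + $14.20 + $40.99 + $172.58 + $62.12 = $822.20
Net pay = $2,678.83 − $822.20 = $1,856.63

$1,856.63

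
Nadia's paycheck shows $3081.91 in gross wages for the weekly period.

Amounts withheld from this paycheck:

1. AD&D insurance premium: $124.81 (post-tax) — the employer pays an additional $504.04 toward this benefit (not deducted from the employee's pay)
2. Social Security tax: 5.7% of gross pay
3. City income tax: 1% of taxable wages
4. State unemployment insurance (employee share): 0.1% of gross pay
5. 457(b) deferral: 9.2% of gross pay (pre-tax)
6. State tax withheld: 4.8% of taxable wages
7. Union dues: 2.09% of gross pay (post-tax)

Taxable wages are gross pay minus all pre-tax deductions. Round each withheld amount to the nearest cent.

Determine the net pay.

$2268.10

457(b) deferral: $3081.91 × 0.092 = $283.54
Taxable wages = $3081.91 − $283.54 = $2798.37
State tax withheld: $2798.37 × 0.048 = $134.32
City income tax: $2798.37 × 0.01 = $27.98
Social Security tax: $3081.91 × 0.057 = $175.67
State unemployment insurance (employee share): $3081.91 × 0.001 = $3.08
Union dues: $3081.91 × 0.0209 = $64.41
AD&D insurance premium: $124.81
(Employer's $504.04 toward AD&D insurance premium is not withheld from the employee.)
Total deductions = $283.54 + $134.32 + $27.98 + $175.67 + $3.08 + $64.41 + $124.81 = $813.81
Net pay = $3081.91 − $813.81 = $2268.10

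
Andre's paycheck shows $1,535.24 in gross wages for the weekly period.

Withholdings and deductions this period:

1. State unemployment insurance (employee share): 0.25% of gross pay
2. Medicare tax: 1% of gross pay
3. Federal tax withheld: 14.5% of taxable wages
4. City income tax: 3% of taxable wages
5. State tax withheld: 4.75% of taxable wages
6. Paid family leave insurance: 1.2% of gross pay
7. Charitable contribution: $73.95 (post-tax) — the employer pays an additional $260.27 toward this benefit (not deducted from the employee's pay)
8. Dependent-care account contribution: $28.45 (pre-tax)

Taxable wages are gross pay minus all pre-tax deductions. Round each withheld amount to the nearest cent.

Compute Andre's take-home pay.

$1,059.98

Dependent-care account contribution: $28.45
Taxable wages = $1,535.24 − $28.45 = $1,506.79
City income tax: $1,506.79 × 0.03 = $45.20
State tax withheld: $1,506.79 × 0.0475 = $71.57
Federal tax withheld: $1,506.79 × 0.145 = $218.48
Medicare tax: $1,535.24 × 0.01 = $15.35
State unemployment insurance (employee share): $1,535.24 × 0.0025 = $3.84
Paid family leave insurance: $1,535.24 × 0.012 = $18.42
Charitable contribution: $73.95
(Employer's $260.27 toward charitable contribution is not withheld from the employee.)
Total deductions = $28.45 + $45.20 + $71.57 + $218.48 + $15.35 + $3.84 + $18.42 + $73.95 = $475.26
Net pay = $1,535.24 − $475.26 = $1,059.98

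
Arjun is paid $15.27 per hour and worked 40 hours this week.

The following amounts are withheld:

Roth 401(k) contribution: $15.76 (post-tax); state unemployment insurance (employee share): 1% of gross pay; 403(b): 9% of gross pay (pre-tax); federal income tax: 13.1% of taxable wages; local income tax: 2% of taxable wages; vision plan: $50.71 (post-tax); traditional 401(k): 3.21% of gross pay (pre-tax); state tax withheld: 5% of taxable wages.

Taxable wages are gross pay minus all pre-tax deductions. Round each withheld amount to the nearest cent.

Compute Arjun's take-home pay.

$355.87

Gross pay: 40 × $15.27 = $610.80
403(b): $610.80 × 0.09 = $54.97
Traditional 401(k): $610.80 × 0.0321 = $19.61
Pre-tax total = $54.97 + $19.61 = $74.58
Taxable wages = $610.80 − $74.58 = $536.22
Federal income tax: $536.22 × 0.131 = $70.24
State tax withheld: $536.22 × 0.05 = $26.81
Local income tax: $536.22 × 0.02 = $10.72
State unemployment insurance (employee share): $610.80 × 0.01 = $6.11
Roth 401(k) contribution: $15.76
Vision plan: $50.71
Total deductions = $54.97 + $19.61 + $70.24 + $26.81 + $10.72 + $6.11 + $15.76 + $50.71 = $254.93
Net pay = $610.80 − $254.93 = $355.87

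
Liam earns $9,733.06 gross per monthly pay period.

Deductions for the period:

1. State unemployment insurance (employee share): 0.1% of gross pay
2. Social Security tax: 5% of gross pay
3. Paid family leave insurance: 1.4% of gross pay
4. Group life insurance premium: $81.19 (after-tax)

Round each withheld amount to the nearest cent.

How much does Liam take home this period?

$9,019.23

Paid family leave insurance: $9,733.06 × 0.014 = $136.26
Social Security tax: $9,733.06 × 0.05 = $486.65
State unemployment insurance (employee share): $9,733.06 × 0.001 = $9.73
Group life insurance premium: $81.19
Total deductions = $136.26 + $486.65 + $9.73 + $81.19 = $713.83
Net pay = $9,733.06 − $713.83 = $9,019.23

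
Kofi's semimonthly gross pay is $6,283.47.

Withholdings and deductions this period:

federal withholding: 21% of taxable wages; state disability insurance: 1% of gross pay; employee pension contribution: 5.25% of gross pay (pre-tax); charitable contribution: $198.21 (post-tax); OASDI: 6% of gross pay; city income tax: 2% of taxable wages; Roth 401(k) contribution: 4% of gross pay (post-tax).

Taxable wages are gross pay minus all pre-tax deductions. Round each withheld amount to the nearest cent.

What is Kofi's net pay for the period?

$3,694.88

Employee pension contribution: $6,283.47 × 0.0525 = $329.88
Taxable wages = $6,283.47 − $329.88 = $5,953.59
City income tax: $5,953.59 × 0.02 = $119.07
Federal withholding: $5,953.59 × 0.21 = $1,250.25
State disability insurance: $6,283.47 × 0.01 = $62.83
OASDI: $6,283.47 × 0.06 = $377.01
Roth 401(k) contribution: $6,283.47 × 0.04 = $251.34
Charitable contribution: $198.21
Total deductions = $329.88 + $119.07 + $1,250.25 + $62.83 + $377.01 + $251.34 + $198.21 = $2,588.59
Net pay = $6,283.47 − $2,588.59 = $3,694.88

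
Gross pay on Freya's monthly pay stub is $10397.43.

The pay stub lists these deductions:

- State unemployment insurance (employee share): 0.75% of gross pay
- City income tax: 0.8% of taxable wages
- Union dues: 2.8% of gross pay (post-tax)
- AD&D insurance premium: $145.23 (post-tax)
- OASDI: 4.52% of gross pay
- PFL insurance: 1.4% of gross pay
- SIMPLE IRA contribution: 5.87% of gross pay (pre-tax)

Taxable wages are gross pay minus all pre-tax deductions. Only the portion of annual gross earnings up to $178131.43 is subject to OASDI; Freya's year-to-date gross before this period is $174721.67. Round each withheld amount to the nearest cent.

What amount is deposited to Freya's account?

$8894.78

SIMPLE IRA contribution: $10397.43 × 0.0587 = $610.33
Taxable wages = $10397.43 − $610.33 = $9787.10
City income tax: $9787.10 × 0.008 = $78.30
State unemployment insurance (employee share): $10397.43 × 0.0075 = $77.98
PFL insurance: $10397.43 × 0.014 = $145.56
OASDI: only $178131.43 − $174721.67 = $3409.76 of this check is subject → $3409.76 × 0.0452 = $154.12
Union dues: $10397.43 × 0.028 = $291.13
AD&D insurance premium: $145.23
Total deductions = $610.33 + $78.30 + $77.98 + $145.56 + $154.12 + $291.13 + $145.23 = $1502.65
Net pay = $10397.43 − $1502.65 = $8894.78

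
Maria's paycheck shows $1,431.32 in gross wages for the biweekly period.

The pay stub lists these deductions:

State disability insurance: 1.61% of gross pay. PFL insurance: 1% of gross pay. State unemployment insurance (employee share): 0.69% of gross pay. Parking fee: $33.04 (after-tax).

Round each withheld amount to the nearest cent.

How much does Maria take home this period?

$1,351.05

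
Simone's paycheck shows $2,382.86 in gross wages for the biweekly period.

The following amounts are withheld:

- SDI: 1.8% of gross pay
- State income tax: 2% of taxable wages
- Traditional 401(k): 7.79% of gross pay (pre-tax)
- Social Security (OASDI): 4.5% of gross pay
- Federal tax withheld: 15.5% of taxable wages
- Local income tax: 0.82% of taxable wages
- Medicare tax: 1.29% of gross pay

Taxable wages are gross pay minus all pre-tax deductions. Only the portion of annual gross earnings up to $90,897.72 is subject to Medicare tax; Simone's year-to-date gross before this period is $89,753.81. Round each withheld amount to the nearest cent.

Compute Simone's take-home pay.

Traditional 401(k): $2,382.86 × 0.0779 = $185.62
Taxable wages = $2,382.86 − $185.62 = $2,197.24
Federal tax withheld: $2,197.24 × 0.155 = $340.57
State income tax: $2,197.24 × 0.02 = $43.94
Local income tax: $2,197.24 × 0.0082 = $18.02
SDI: $2,382.86 × 0.018 = $42.89
Medicare tax: only $90,897.72 − $89,753.81 = $1,143.91 of this check is subject → $1,143.91 × 0.0129 = $14.76
Social Security (OASDI): $2,382.86 × 0.045 = $107.23
Total deductions = $185.62 + $340.57 + $43.94 + $18.02 + $42.89 + $14.76 + $107.23 = $753.03
Net pay = $2,382.86 − $753.03 = $1,629.83

$1,629.83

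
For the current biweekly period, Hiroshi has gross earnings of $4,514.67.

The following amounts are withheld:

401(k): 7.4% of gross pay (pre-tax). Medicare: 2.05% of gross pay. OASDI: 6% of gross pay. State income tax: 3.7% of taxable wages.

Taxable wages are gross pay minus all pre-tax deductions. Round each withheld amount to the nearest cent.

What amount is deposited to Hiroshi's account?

$3,662.47

401(k): $4,514.67 × 0.074 = $334.09
Taxable wages = $4,514.67 − $334.09 = $4,180.58
State income tax: $4,180.58 × 0.037 = $154.68
OASDI: $4,514.67 × 0.06 = $270.88
Medicare: $4,514.67 × 0.0205 = $92.55
Total deductions = $334.09 + $154.68 + $270.88 + $92.55 = $852.20
Net pay = $4,514.67 − $852.20 = $3,662.47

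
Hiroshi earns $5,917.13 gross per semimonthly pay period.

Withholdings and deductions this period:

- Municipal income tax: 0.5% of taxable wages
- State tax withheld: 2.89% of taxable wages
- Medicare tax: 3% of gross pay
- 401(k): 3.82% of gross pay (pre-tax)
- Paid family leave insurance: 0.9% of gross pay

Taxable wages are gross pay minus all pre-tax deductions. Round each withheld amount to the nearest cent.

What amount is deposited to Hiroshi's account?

401(k): $5,917.13 × 0.0382 = $226.03
Taxable wages = $5,917.13 − $226.03 = $5,691.10
State tax withheld: $5,691.10 × 0.0289 = $164.47
Municipal income tax: $5,691.10 × 0.005 = $28.46
Medicare tax: $5,917.13 × 0.03 = $177.51
Paid family leave insurance: $5,917.13 × 0.009 = $53.25
Total deductions = $226.03 + $164.47 + $28.46 + $177.51 + $53.25 = $649.72
Net pay = $5,917.13 − $649.72 = $5,267.41

$5,267.41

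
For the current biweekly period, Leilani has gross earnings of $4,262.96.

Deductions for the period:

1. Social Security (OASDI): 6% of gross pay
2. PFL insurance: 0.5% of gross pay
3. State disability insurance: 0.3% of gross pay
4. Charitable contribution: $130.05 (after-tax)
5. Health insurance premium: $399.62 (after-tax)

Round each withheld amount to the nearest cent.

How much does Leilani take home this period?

$3,443.41

PFL insurance: $4,262.96 × 0.005 = $21.31
State disability insurance: $4,262.96 × 0.003 = $12.79
Social Security (OASDI): $4,262.96 × 0.06 = $255.78
Health insurance premium: $399.62
Charitable contribution: $130.05
Total deductions = $21.31 + $12.79 + $255.78 + $399.62 + $130.05 = $819.55
Net pay = $4,262.96 − $819.55 = $3,443.41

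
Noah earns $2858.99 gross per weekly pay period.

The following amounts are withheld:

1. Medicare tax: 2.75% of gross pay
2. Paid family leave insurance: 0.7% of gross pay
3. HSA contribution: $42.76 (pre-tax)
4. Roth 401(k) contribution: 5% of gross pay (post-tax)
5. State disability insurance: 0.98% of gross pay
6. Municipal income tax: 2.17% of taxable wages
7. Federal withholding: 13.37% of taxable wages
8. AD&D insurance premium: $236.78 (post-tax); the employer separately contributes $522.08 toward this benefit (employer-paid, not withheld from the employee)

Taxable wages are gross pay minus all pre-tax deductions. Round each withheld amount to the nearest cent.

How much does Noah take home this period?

HSA contribution: $42.76
Taxable wages = $2858.99 − $42.76 = $2816.23
Municipal income tax: $2816.23 × 0.0217 = $61.11
Federal withholding: $2816.23 × 0.1337 = $376.53
State disability insurance: $2858.99 × 0.0098 = $28.02
Medicare tax: $2858.99 × 0.0275 = $78.62
Paid family leave insurance: $2858.99 × 0.007 = $20.01
AD&D insurance premium: $236.78
Roth 401(k) contribution: $2858.99 × 0.05 = $142.95
(Employer's $522.08 toward AD&D insurance premium is not withheld from the employee.)
Total deductions = $42.76 + $61.11 + $376.53 + $28.02 + $78.62 + $20.01 + $236.78 + $142.95 = $986.78
Net pay = $2858.99 − $986.78 = $1872.21

$1872.21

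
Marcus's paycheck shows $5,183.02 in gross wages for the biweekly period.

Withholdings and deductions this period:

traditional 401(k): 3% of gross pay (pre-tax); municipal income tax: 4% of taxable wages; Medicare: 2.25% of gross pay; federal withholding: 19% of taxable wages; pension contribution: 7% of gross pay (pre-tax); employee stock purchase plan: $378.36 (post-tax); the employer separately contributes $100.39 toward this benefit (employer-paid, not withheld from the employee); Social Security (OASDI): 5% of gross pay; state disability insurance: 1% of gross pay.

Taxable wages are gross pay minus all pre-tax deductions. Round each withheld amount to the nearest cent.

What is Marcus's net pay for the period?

Pension contribution: $5,183.02 × 0.07 = $362.81
Traditional 401(k): $5,183.02 × 0.03 = $155.49
Pre-tax total = $362.81 + $155.49 = $518.30
Taxable wages = $5,183.02 − $518.30 = $4,664.72
Municipal income tax: $4,664.72 × 0.04 = $186.59
Federal withholding: $4,664.72 × 0.19 = $886.30
Medicare: $5,183.02 × 0.0225 = $116.62
Social Security (OASDI): $5,183.02 × 0.05 = $259.15
State disability insurance: $5,183.02 × 0.01 = $51.83
Employee stock purchase plan: $378.36
(Employer's $100.39 toward employee stock purchase plan is not withheld from the employee.)
Total deductions = $362.81 + $155.49 + $186.59 + $886.30 + $116.62 + $259.15 + $51.83 + $378.36 = $2,397.15
Net pay = $5,183.02 − $2,397.15 = $2,785.87

$2,785.87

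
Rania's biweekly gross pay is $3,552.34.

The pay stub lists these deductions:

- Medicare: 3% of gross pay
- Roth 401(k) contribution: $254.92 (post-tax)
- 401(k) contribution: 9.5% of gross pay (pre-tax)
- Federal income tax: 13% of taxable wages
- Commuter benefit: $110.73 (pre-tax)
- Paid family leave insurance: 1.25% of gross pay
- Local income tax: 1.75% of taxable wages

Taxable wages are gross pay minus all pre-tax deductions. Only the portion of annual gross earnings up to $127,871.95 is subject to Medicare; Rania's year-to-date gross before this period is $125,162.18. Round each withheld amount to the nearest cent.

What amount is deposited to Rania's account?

$2,265.67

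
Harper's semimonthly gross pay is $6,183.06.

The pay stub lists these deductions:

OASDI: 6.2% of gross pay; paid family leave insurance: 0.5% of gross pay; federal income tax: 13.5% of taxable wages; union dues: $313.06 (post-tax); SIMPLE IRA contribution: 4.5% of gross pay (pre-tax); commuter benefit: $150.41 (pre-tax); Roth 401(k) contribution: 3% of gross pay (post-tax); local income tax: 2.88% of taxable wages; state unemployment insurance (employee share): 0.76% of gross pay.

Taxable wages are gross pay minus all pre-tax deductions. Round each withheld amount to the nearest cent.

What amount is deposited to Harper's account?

SIMPLE IRA contribution: $6,183.06 × 0.045 = $278.24
Commuter benefit: $150.41
Pre-tax total = $278.24 + $150.41 = $428.65
Taxable wages = $6,183.06 − $428.65 = $5,754.41
Federal income tax: $5,754.41 × 0.135 = $776.85
Local income tax: $5,754.41 × 0.0288 = $165.73
State unemployment insurance (employee share): $6,183.06 × 0.0076 = $46.99
OASDI: $6,183.06 × 0.062 = $383.35
Paid family leave insurance: $6,183.06 × 0.005 = $30.92
Union dues: $313.06
Roth 401(k) contribution: $6,183.06 × 0.03 = $185.49
Total deductions = $278.24 + $150.41 + $776.85 + $165.73 + $46.99 + $383.35 + $30.92 + $313.06 + $185.49 = $2,331.04
Net pay = $6,183.06 − $2,331.04 = $3,852.02

$3,852.02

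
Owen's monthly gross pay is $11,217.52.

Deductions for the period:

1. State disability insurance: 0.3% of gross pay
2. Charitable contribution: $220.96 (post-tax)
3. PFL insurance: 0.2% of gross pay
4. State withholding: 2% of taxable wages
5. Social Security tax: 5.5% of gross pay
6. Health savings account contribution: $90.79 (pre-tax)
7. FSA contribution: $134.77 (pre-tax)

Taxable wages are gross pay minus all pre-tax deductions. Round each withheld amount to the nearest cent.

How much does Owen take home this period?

$9,878.11

FSA contribution: $134.77
Health savings account contribution: $90.79
Pre-tax total = $134.77 + $90.79 = $225.56
Taxable wages = $11,217.52 − $225.56 = $10,991.96
State withholding: $10,991.96 × 0.02 = $219.84
State disability insurance: $11,217.52 × 0.003 = $33.65
PFL insurance: $11,217.52 × 0.002 = $22.44
Social Security tax: $11,217.52 × 0.055 = $616.96
Charitable contribution: $220.96
Total deductions = $134.77 + $90.79 + $219.84 + $33.65 + $22.44 + $616.96 + $220.96 = $1,339.41
Net pay = $11,217.52 − $1,339.41 = $9,878.11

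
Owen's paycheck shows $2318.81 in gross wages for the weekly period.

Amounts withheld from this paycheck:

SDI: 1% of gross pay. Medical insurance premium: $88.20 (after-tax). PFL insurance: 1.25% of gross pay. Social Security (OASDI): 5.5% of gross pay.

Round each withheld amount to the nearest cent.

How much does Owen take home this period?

SDI: $2318.81 × 0.01 = $23.19
Social Security (OASDI): $2318.81 × 0.055 = $127.53
PFL insurance: $2318.81 × 0.0125 = $28.99
Medical insurance premium: $88.20
Total deductions = $23.19 + $127.53 + $28.99 + $88.20 = $267.91
Net pay = $2318.81 − $267.91 = $2050.90

$2050.90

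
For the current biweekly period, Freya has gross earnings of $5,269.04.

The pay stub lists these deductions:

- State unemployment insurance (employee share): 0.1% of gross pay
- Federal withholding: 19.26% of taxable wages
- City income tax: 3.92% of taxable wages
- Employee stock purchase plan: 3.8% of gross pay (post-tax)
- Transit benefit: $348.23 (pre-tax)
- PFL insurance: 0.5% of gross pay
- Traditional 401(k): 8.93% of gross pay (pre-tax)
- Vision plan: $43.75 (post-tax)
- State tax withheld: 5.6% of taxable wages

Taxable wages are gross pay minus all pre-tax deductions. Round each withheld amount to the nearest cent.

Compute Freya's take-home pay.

Transit benefit: $348.23
Traditional 401(k): $5,269.04 × 0.0893 = $470.53
Pre-tax total = $348.23 + $470.53 = $818.76
Taxable wages = $5,269.04 − $818.76 = $4,450.28
City income tax: $4,450.28 × 0.0392 = $174.45
Federal withholding: $4,450.28 × 0.1926 = $857.12
State tax withheld: $4,450.28 × 0.056 = $249.22
PFL insurance: $5,269.04 × 0.005 = $26.35
State unemployment insurance (employee share): $5,269.04 × 0.001 = $5.27
Employee stock purchase plan: $5,269.04 × 0.038 = $200.22
Vision plan: $43.75
Total deductions = $348.23 + $470.53 + $174.45 + $857.12 + $249.22 + $26.35 + $5.27 + $200.22 + $43.75 = $2,375.14
Net pay = $5,269.04 − $2,375.14 = $2,893.90

$2,893.90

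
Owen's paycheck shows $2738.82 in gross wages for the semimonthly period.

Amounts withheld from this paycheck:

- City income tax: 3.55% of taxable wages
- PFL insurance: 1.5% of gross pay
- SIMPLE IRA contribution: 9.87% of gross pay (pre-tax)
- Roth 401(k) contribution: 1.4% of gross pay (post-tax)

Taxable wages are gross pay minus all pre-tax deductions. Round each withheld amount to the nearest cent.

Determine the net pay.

SIMPLE IRA contribution: $2738.82 × 0.0987 = $270.32
Taxable wages = $2738.82 − $270.32 = $2468.50
City income tax: $2468.50 × 0.0355 = $87.63
PFL insurance: $2738.82 × 0.015 = $41.08
Roth 401(k) contribution: $2738.82 × 0.014 = $38.34
Total deductions = $270.32 + $87.63 + $41.08 + $38.34 = $437.37
Net pay = $2738.82 − $437.37 = $2301.45

$2301.45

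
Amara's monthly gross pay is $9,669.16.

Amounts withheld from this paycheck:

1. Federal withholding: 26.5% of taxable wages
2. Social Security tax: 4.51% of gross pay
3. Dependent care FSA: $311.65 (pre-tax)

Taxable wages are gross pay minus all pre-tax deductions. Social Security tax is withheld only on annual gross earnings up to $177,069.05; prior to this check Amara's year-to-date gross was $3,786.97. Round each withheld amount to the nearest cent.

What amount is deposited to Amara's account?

$6,441.69

Dependent care FSA: $311.65
Taxable wages = $9,669.16 − $311.65 = $9,357.51
Federal withholding: $9,357.51 × 0.265 = $2,479.74
Social Security tax: cap not yet reached, full $9,669.16 is subject → $9,669.16 × 0.0451 = $436.08
Total deductions = $311.65 + $2,479.74 + $436.08 = $3,227.47
Net pay = $9,669.16 − $3,227.47 = $6,441.69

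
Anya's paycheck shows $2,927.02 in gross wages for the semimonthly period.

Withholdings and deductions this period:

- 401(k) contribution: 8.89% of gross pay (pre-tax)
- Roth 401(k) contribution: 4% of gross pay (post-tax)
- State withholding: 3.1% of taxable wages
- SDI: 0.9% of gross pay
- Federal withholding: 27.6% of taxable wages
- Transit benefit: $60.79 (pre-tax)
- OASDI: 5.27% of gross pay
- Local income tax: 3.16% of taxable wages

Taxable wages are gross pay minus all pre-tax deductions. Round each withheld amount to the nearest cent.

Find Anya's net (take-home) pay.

Transit benefit: $60.79
401(k) contribution: $2,927.02 × 0.0889 = $260.21
Pre-tax total = $60.79 + $260.21 = $321.00
Taxable wages = $2,927.02 − $321.00 = $2,606.02
Federal withholding: $2,606.02 × 0.276 = $719.26
Local income tax: $2,606.02 × 0.0316 = $82.35
State withholding: $2,606.02 × 0.031 = $80.79
SDI: $2,927.02 × 0.009 = $26.34
OASDI: $2,927.02 × 0.0527 = $154.25
Roth 401(k) contribution: $2,927.02 × 0.04 = $117.08
Total deductions = $60.79 + $260.21 + $719.26 + $82.35 + $80.79 + $26.34 + $154.25 + $117.08 = $1,501.07
Net pay = $2,927.02 − $1,501.07 = $1,425.95

$1,425.95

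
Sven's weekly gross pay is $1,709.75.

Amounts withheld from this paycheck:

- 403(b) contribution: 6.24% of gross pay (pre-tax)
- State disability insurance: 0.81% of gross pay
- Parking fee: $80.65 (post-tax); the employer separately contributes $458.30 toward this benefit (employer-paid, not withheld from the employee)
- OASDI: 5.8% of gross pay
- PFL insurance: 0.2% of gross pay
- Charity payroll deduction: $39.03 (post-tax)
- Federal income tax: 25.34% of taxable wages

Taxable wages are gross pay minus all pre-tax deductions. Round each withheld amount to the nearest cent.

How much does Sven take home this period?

$960.72

403(b) contribution: $1,709.75 × 0.0624 = $106.69
Taxable wages = $1,709.75 − $106.69 = $1,603.06
Federal income tax: $1,603.06 × 0.2534 = $406.22
State disability insurance: $1,709.75 × 0.0081 = $13.85
OASDI: $1,709.75 × 0.058 = $99.17
PFL insurance: $1,709.75 × 0.002 = $3.42
Charity payroll deduction: $39.03
Parking fee: $80.65
(Employer's $458.30 toward parking fee is not withheld from the employee.)
Total deductions = $106.69 + $406.22 + $13.85 + $99.17 + $3.42 + $39.03 + $80.65 = $749.03
Net pay = $1,709.75 − $749.03 = $960.72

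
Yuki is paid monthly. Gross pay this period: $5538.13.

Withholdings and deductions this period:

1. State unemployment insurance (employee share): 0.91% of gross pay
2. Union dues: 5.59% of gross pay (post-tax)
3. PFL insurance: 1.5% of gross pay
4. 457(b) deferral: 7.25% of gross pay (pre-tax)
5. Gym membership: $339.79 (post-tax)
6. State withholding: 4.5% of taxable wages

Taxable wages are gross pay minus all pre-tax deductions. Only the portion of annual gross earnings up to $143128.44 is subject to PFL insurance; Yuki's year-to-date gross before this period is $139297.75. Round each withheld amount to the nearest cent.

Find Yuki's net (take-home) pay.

457(b) deferral: $5538.13 × 0.0725 = $401.51
Taxable wages = $5538.13 − $401.51 = $5136.62
State withholding: $5136.62 × 0.045 = $231.15
PFL insurance: only $143128.44 − $139297.75 = $3830.69 of this check is subject → $3830.69 × 0.015 = $57.46
State unemployment insurance (employee share): $5538.13 × 0.0091 = $50.40
Gym membership: $339.79
Union dues: $5538.13 × 0.0559 = $309.58
Total deductions = $401.51 + $231.15 + $57.46 + $50.40 + $339.79 + $309.58 = $1389.89
Net pay = $5538.13 − $1389.89 = $4148.24

$4148.24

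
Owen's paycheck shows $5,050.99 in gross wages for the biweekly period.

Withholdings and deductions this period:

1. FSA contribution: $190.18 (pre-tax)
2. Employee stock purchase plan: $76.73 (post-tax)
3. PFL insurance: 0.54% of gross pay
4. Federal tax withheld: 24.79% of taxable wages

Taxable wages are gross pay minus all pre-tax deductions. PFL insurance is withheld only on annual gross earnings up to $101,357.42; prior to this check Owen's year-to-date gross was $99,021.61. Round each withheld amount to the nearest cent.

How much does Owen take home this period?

FSA contribution: $190.18
Taxable wages = $5,050.99 − $190.18 = $4,860.81
Federal tax withheld: $4,860.81 × 0.2479 = $1,204.99
PFL insurance: only $101,357.42 − $99,021.61 = $2,335.81 of this check is subject → $2,335.81 × 0.0054 = $12.61
Employee stock purchase plan: $76.73
Total deductions = $190.18 + $1,204.99 + $12.61 + $76.73 = $1,484.51
Net pay = $5,050.99 − $1,484.51 = $3,566.48

$3,566.48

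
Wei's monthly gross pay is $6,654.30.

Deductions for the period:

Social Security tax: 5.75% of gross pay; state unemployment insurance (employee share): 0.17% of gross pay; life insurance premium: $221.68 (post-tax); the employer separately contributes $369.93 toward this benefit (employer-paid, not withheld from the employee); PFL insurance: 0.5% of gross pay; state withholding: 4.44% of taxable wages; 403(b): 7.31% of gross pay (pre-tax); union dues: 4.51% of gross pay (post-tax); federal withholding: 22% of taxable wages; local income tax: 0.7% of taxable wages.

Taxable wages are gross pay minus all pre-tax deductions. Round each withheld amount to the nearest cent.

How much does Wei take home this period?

$3,544.92

403(b): $6,654.30 × 0.0731 = $486.43
Taxable wages = $6,654.30 − $486.43 = $6,167.87
Federal withholding: $6,167.87 × 0.22 = $1,356.93
State withholding: $6,167.87 × 0.0444 = $273.85
Local income tax: $6,167.87 × 0.007 = $43.18
State unemployment insurance (employee share): $6,654.30 × 0.0017 = $11.31
Social Security tax: $6,654.30 × 0.0575 = $382.62
PFL insurance: $6,654.30 × 0.005 = $33.27
Union dues: $6,654.30 × 0.0451 = $300.11
Life insurance premium: $221.68
(Employer's $369.93 toward life insurance premium is not withheld from the employee.)
Total deductions = $486.43 + $1,356.93 + $273.85 + $43.18 + $11.31 + $382.62 + $33.27 + $300.11 + $221.68 = $3,109.38
Net pay = $6,654.30 − $3,109.38 = $3,544.92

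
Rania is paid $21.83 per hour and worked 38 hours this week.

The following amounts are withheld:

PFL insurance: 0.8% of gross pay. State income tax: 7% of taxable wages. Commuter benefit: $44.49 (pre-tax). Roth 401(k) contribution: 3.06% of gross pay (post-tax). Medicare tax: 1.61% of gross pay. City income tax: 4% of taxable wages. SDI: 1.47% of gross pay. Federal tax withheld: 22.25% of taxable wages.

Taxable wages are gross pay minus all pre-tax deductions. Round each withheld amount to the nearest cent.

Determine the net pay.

Gross pay: 38 × $21.83 = $829.54
Commuter benefit: $44.49
Taxable wages = $829.54 − $44.49 = $785.05
City income tax: $785.05 × 0.04 = $31.40
State income tax: $785.05 × 0.07 = $54.95
Federal tax withheld: $785.05 × 0.2225 = $174.67
Medicare tax: $829.54 × 0.0161 = $13.36
PFL insurance: $829.54 × 0.008 = $6.64
SDI: $829.54 × 0.0147 = $12.19
Roth 401(k) contribution: $829.54 × 0.0306 = $25.38
Total deductions = $44.49 + $31.40 + $54.95 + $174.67 + $13.36 + $6.64 + $12.19 + $25.38 = $363.08
Net pay = $829.54 − $363.08 = $466.46

$466.46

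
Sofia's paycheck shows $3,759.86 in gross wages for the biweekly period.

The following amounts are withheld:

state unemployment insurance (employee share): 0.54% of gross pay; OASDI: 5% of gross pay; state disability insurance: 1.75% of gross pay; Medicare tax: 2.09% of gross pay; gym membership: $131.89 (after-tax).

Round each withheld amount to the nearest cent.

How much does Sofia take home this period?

$3,275.30

OASDI: $3,759.86 × 0.05 = $187.99
State unemployment insurance (employee share): $3,759.86 × 0.0054 = $20.30
Medicare tax: $3,759.86 × 0.0209 = $78.58
State disability insurance: $3,759.86 × 0.0175 = $65.80
Gym membership: $131.89
Total deductions = $187.99 + $20.30 + $78.58 + $65.80 + $131.89 = $484.56
Net pay = $3,759.86 − $484.56 = $3,275.30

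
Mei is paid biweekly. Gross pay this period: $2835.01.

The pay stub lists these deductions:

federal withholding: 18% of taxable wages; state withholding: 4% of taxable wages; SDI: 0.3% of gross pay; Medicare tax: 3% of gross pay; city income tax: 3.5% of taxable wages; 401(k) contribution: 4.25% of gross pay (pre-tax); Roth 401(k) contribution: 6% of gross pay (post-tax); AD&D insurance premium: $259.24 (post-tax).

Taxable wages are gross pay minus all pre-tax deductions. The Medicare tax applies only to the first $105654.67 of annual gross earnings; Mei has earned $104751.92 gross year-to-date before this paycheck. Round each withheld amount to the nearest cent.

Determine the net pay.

401(k) contribution: $2835.01 × 0.0425 = $120.49
Taxable wages = $2835.01 − $120.49 = $2714.52
Federal withholding: $2714.52 × 0.18 = $488.61
State withholding: $2714.52 × 0.04 = $108.58
City income tax: $2714.52 × 0.035 = $95.01
SDI: $2835.01 × 0.003 = $8.51
Medicare tax: only $105654.67 − $104751.92 = $902.75 of this check is subject → $902.75 × 0.03 = $27.08
AD&D insurance premium: $259.24
Roth 401(k) contribution: $2835.01 × 0.06 = $170.10
Total deductions = $120.49 + $488.61 + $108.58 + $95.01 + $8.51 + $27.08 + $259.24 + $170.10 = $1277.62
Net pay = $2835.01 − $1277.62 = $1557.39

$1557.39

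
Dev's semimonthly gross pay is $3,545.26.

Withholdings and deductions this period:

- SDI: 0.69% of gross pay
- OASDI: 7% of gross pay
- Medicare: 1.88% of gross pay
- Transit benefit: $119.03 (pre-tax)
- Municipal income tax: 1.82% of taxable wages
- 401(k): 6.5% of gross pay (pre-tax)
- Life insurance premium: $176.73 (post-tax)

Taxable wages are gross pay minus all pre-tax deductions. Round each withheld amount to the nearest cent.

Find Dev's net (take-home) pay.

$2,621.62

Transit benefit: $119.03
401(k): $3,545.26 × 0.065 = $230.44
Pre-tax total = $119.03 + $230.44 = $349.47
Taxable wages = $3,545.26 − $349.47 = $3,195.79
Municipal income tax: $3,195.79 × 0.0182 = $58.16
OASDI: $3,545.26 × 0.07 = $248.17
Medicare: $3,545.26 × 0.0188 = $66.65
SDI: $3,545.26 × 0.0069 = $24.46
Life insurance premium: $176.73
Total deductions = $119.03 + $230.44 + $58.16 + $248.17 + $66.65 + $24.46 + $176.73 = $923.64
Net pay = $3,545.26 − $923.64 = $2,621.62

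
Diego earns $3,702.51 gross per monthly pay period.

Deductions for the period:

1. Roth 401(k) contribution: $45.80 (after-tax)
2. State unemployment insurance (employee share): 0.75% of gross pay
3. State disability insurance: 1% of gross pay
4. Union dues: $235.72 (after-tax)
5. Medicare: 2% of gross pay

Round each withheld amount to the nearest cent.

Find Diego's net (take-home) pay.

Medicare: $3,702.51 × 0.02 = $74.05
State unemployment insurance (employee share): $3,702.51 × 0.0075 = $27.77
State disability insurance: $3,702.51 × 0.01 = $37.03
Union dues: $235.72
Roth 401(k) contribution: $45.80
Total deductions = $74.05 + $27.77 + $37.03 + $235.72 + $45.80 = $420.37
Net pay = $3,702.51 − $420.37 = $3,282.14

$3,282.14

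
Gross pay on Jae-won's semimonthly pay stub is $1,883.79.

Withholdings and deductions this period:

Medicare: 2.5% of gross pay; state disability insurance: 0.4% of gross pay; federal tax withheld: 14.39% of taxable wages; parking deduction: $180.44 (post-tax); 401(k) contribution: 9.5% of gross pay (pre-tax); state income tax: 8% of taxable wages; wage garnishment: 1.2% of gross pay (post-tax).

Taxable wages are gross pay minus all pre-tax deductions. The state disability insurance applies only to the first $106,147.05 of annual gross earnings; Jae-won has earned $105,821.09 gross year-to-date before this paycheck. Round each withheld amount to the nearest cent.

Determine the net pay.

$1,071.67

401(k) contribution: $1,883.79 × 0.095 = $178.96
Taxable wages = $1,883.79 − $178.96 = $1,704.83
State income tax: $1,704.83 × 0.08 = $136.39
Federal tax withheld: $1,704.83 × 0.1439 = $245.33
Medicare: $1,883.79 × 0.025 = $47.09
State disability insurance: only $106,147.05 − $105,821.09 = $325.96 of this check is subject → $325.96 × 0.004 = $1.30
Wage garnishment: $1,883.79 × 0.012 = $22.61
Parking deduction: $180.44
Total deductions = $178.96 + $136.39 + $245.33 + $47.09 + $1.30 + $22.61 + $180.44 = $812.12
Net pay = $1,883.79 − $812.12 = $1,071.67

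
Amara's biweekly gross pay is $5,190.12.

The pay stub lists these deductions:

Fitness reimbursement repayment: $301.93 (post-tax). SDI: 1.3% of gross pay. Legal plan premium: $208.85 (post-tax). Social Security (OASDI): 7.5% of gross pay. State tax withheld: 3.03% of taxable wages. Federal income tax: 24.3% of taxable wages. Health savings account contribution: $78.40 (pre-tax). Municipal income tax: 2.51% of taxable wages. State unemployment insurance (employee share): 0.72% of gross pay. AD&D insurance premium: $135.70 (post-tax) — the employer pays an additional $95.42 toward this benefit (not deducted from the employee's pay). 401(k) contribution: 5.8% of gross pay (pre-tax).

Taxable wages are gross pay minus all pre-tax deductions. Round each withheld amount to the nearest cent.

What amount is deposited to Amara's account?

$2,234.60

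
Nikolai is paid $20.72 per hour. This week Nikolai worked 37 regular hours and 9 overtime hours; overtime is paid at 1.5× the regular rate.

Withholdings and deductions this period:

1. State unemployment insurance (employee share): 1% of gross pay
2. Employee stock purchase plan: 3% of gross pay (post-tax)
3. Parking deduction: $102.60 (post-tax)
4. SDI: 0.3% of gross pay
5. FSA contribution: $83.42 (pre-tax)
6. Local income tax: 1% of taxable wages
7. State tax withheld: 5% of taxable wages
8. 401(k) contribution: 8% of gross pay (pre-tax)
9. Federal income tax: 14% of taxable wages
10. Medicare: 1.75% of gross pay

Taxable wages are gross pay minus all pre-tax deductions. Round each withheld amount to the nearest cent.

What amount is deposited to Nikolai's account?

$537.49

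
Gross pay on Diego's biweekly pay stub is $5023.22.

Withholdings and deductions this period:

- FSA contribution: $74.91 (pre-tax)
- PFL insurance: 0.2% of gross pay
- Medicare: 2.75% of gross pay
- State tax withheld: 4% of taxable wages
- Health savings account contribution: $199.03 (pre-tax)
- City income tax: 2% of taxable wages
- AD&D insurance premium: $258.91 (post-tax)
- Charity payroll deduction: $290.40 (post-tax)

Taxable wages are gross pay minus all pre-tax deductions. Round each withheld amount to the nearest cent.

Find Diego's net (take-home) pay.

Health savings account contribution: $199.03
FSA contribution: $74.91
Pre-tax total = $199.03 + $74.91 = $273.94
Taxable wages = $5023.22 − $273.94 = $4749.28
State tax withheld: $4749.28 × 0.04 = $189.97
City income tax: $4749.28 × 0.02 = $94.99
Medicare: $5023.22 × 0.0275 = $138.14
PFL insurance: $5023.22 × 0.002 = $10.05
AD&D insurance premium: $258.91
Charity payroll deduction: $290.40
Total deductions = $199.03 + $74.91 + $189.97 + $94.99 + $138.14 + $10.05 + $258.91 + $290.40 = $1256.40
Net pay = $5023.22 − $1256.40 = $3766.82

$3766.82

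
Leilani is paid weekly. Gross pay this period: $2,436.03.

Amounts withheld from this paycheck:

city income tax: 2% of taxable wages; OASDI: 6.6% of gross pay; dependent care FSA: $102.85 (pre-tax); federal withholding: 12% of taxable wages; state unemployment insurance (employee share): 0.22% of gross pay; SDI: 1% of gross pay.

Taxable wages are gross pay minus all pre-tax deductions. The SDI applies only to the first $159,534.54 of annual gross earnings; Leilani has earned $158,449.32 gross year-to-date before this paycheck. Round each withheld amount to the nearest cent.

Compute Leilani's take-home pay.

$1,829.55

Dependent care FSA: $102.85
Taxable wages = $2,436.03 − $102.85 = $2,333.18
City income tax: $2,333.18 × 0.02 = $46.66
Federal withholding: $2,333.18 × 0.12 = $279.98
OASDI: $2,436.03 × 0.066 = $160.78
SDI: only $159,534.54 − $158,449.32 = $1,085.22 of this check is subject → $1,085.22 × 0.01 = $10.85
State unemployment insurance (employee share): $2,436.03 × 0.0022 = $5.36
Total deductions = $102.85 + $46.66 + $279.98 + $160.78 + $10.85 + $5.36 = $606.48
Net pay = $2,436.03 − $606.48 = $1,829.55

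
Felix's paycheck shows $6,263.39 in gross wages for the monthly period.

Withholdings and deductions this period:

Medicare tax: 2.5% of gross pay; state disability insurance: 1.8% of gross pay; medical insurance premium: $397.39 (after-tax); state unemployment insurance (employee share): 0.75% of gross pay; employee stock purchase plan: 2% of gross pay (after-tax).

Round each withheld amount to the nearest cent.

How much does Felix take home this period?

State unemployment insurance (employee share): $6,263.39 × 0.0075 = $46.98
State disability insurance: $6,263.39 × 0.018 = $112.74
Medicare tax: $6,263.39 × 0.025 = $156.58
Employee stock purchase plan: $6,263.39 × 0.02 = $125.27
Medical insurance premium: $397.39
Total deductions = $46.98 + $112.74 + $156.58 + $125.27 + $397.39 = $838.96
Net pay = $6,263.39 − $838.96 = $5,424.43

$5,424.43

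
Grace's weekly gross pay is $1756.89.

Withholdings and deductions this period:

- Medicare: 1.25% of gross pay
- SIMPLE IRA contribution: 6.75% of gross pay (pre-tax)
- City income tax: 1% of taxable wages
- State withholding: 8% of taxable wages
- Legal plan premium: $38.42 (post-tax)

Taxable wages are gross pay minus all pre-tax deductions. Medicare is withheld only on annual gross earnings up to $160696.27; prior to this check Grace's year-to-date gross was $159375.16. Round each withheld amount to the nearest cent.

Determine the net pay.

$1435.93

SIMPLE IRA contribution: $1756.89 × 0.0675 = $118.59
Taxable wages = $1756.89 − $118.59 = $1638.30
State withholding: $1638.30 × 0.08 = $131.06
City income tax: $1638.30 × 0.01 = $16.38
Medicare: only $160696.27 − $159375.16 = $1321.11 of this check is subject → $1321.11 × 0.0125 = $16.51
Legal plan premium: $38.42
Total deductions = $118.59 + $131.06 + $16.38 + $16.51 + $38.42 = $320.96
Net pay = $1756.89 − $320.96 = $1435.93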